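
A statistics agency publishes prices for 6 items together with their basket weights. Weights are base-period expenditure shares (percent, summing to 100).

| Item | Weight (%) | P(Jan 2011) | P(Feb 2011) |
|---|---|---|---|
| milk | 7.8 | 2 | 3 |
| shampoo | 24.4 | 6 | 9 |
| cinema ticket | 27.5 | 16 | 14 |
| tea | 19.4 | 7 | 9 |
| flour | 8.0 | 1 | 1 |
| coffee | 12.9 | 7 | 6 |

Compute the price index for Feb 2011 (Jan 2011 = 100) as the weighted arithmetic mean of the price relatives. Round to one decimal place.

116.4

milk: 7.8 × (3/2) = 7.8 × 1.500000 = 11.7000
shampoo: 24.4 × (9/6) = 24.4 × 1.500000 = 36.6000
cinema ticket: 27.5 × (14/16) = 27.5 × 0.875000 = 24.0625
tea: 19.4 × (9/7) = 19.4 × 1.285714 = 24.9429
flour: 8.0 × (1/1) = 8.0 × 1.000000 = 8.0000
coffee: 12.9 × (6/7) = 12.9 × 0.857143 = 11.0571
Index = Σ wᵢ·(p₁ᵢ/p₀ᵢ) = 11.7000 + 36.6000 + 24.0625 + 24.9429 + 8.0000 + 11.0571 = 116.3625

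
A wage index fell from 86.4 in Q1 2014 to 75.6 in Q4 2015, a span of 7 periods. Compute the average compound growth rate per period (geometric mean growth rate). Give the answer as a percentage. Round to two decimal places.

-1.89%

Growth factor = (75.6/86.4)^(1/7) = (0.875000)^(1/7) = 0.981105
Growth rate = 0.981105 − 1 = -0.018895 = -1.8895%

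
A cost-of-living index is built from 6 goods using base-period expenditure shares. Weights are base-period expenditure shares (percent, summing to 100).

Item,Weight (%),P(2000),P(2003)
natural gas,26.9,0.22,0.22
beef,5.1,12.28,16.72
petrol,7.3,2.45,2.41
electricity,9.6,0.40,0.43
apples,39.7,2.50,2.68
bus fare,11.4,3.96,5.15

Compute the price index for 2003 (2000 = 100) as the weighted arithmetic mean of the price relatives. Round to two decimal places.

108.73

natural gas: 26.9 × (0.22/0.22) = 26.9 × 1.000000 = 26.9000
beef: 5.1 × (16.72/12.28) = 5.1 × 1.361564 = 6.9440
petrol: 7.3 × (2.41/2.45) = 7.3 × 0.983673 = 7.1808
electricity: 9.6 × (0.43/0.40) = 9.6 × 1.075000 = 10.3200
apples: 39.7 × (2.68/2.50) = 39.7 × 1.072000 = 42.5584
bus fare: 11.4 × (5.15/3.96) = 11.4 × 1.300505 = 14.8258
Index = Σ wᵢ·(p₁ᵢ/p₀ᵢ) = 26.9000 + 6.9440 + 7.1808 + 10.3200 + 42.5584 + 14.8258 = 108.7289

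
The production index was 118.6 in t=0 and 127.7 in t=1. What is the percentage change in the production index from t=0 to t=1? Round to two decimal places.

7.67%

Change = (127.7 − 118.6) / 118.6 × 100
       = 9.1 / 118.6 × 100 = 7.6728%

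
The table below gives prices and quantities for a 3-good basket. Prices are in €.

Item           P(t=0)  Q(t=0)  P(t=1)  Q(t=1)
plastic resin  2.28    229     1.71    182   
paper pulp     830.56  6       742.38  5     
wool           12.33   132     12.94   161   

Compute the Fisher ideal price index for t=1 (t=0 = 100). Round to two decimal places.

Laspeyres component (base-period weights):
ΣP(t=1)Q(t=0) = 1.71×229 + 742.38×6 + 12.94×132 = 391.59 + 4454.28 + 1708.08 = 6553.95
ΣP(t=0)Q(t=0) = 2.28×229 + 830.56×6 + 12.33×132 = 522.12 + 4983.36 + 1627.56 = 7133.04
L = 6553.95 / 7133.04 × 100 = 91.8816
Paasche component (current-period weights):
ΣP(t=1)Q(t=1) = 1.71×182 + 742.38×5 + 12.94×161 = 311.22 + 3711.9 + 2083.34 = 6106.46
ΣP(t=0)Q(t=1) = 2.28×182 + 830.56×5 + 12.33×161 = 414.96 + 4152.8 + 1985.13 = 6552.89
P = 6106.46 / 6552.89 × 100 = 93.1873
Fisher = √(L × P) = √(91.8816 × 93.1873) = 92.5321

92.53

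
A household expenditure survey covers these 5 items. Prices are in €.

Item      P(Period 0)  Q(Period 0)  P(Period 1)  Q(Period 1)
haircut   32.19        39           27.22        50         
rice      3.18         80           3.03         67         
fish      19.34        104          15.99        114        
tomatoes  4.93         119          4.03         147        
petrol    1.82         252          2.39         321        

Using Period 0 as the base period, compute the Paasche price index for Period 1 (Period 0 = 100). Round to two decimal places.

Paasche price index uses current-period quantities as weights.
ΣP(Period 1)·Q(Period 1) = 27.22×50 + 3.03×67 + 15.99×114 + 4.03×147 + 2.39×321 = 1361 + 203.01 + 1822.86 + 592.41 + 767.19 = 4746.47
ΣP(Period 0)·Q(Period 1) = 32.19×50 + 3.18×67 + 19.34×114 + 4.93×147 + 1.82×321 = 1609.5 + 213.06 + 2204.76 + 724.71 + 584.22 = 5336.25
Index = 4746.47 / 5336.25 × 100 = 88.9477

88.95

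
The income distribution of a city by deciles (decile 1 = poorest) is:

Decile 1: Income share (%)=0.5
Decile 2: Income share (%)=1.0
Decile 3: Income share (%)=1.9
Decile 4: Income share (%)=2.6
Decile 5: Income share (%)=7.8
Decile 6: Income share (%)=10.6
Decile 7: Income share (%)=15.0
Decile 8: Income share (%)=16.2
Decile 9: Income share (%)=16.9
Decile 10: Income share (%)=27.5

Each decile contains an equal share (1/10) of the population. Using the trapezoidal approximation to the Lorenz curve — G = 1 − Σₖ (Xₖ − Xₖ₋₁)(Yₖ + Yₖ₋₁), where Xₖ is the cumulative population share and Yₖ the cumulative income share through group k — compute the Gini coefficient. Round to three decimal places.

Cumulative income shares Yₖ: 0.0050, 0.0150, 0.0340, 0.0600, 0.1380, 0.2440, 0.3940, 0.5560, 0.7250, 1.0000
Σ (Xₖ−Xₖ₋₁)(Yₖ+Yₖ₋₁) = (1/10)(0.0050+0.0000) + (1/10)(0.0150+0.0050) + (1/10)(0.0340+0.0150) + (1/10)(0.0600+0.0340) + (1/10)(0.1380+0.0600) + (1/10)(0.2440+0.1380) + (1/10)(0.3940+0.2440) + (1/10)(0.5560+0.3940) + (1/10)(0.7250+0.5560) + (1/10)(1.0000+0.7250)
  = 0.0005 + 0.0020 + 0.0049 + 0.0094 + 0.0198 + 0.0382 + 0.0638 + 0.0950 + 0.1281 + 0.1725 = 0.5342
G = 1 − 0.5342 = 0.4658

0.466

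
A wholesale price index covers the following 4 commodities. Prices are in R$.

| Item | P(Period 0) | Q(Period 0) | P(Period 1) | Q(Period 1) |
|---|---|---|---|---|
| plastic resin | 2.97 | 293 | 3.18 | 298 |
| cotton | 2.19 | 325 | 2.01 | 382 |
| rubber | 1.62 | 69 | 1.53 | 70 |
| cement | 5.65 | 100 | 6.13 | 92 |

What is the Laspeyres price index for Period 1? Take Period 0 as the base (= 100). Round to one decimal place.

102.0

Laspeyres price index uses base-period quantities as weights.
ΣP(Period 1)·Q(Period 0) = 3.18×293 + 2.01×325 + 1.53×69 + 6.13×100 = 931.74 + 653.25 + 105.57 + 613 = 2303.56
ΣP(Period 0)·Q(Period 0) = 2.97×293 + 2.19×325 + 1.62×69 + 5.65×100 = 870.21 + 711.75 + 111.78 + 565 = 2258.74
Index = 2303.56 / 2258.74 × 100 = 101.9843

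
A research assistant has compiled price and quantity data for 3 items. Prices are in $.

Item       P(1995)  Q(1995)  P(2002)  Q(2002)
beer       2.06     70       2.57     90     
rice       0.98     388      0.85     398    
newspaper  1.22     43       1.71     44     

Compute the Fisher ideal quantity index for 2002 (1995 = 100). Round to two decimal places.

109.81

Laspeyres component (base-period weights):
ΣP(1995)Q(2002) = 2.06×90 + 0.98×398 + 1.22×44 = 185.4 + 390.04 + 53.68 = 629.12
ΣP(1995)Q(1995) = 2.06×70 + 0.98×388 + 1.22×43 = 144.2 + 380.24 + 52.46 = 576.9
L = 629.12 / 576.9 × 100 = 109.0518
Paasche component (current-period weights):
ΣP(2002)Q(2002) = 2.57×90 + 0.85×398 + 1.71×44 = 231.3 + 338.3 + 75.24 = 644.84
ΣP(2002)Q(1995) = 2.57×70 + 0.85×388 + 1.71×43 = 179.9 + 329.8 + 73.53 = 583.23
P = 644.84 / 583.23 × 100 = 110.5636
Fisher = √(L × P) = √(109.0518 × 110.5636) = 109.8051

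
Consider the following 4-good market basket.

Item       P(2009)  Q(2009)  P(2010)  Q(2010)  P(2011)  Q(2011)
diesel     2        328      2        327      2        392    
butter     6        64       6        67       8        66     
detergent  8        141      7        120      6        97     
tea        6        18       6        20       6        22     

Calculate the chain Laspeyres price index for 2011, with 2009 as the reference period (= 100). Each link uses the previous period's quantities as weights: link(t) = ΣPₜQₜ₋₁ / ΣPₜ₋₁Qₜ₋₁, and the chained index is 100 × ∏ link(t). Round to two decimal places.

94.46

Link 2009→2010:
ΣP(2010)Q(2009) = 2×328 + 6×64 + 7×141 + 6×18 = 656 + 384 + 987 + 108 = 2135
ΣP(2009)Q(2009) = 2×328 + 6×64 + 8×141 + 6×18 = 656 + 384 + 1128 + 108 = 2276
link = 2135/2276 = 0.938049
Link 2010→2011:
ΣP(2011)Q(2010) = 2×327 + 8×67 + 6×120 + 6×20 = 654 + 536 + 720 + 120 = 2030
ΣP(2010)Q(2010) = 2×327 + 6×67 + 7×120 + 6×20 = 654 + 402 + 840 + 120 = 2016
link = 2030/2016 = 1.006944
Chained index = 100 × 0.938049 × 1.006944 = 94.4563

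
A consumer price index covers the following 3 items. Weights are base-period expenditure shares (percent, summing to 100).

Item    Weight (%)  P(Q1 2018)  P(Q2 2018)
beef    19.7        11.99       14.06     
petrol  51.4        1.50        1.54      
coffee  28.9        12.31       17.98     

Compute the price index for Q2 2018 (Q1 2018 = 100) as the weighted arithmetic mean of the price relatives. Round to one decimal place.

beef: 19.7 × (14.06/11.99) = 19.7 × 1.172644 = 23.1011
petrol: 51.4 × (1.54/1.50) = 51.4 × 1.026667 = 52.7707
coffee: 28.9 × (17.98/12.31) = 28.9 × 1.460601 = 42.2114
Index = Σ wᵢ·(p₁ᵢ/p₀ᵢ) = 23.1011 + 52.7707 + 42.2114 = 118.0831

118.1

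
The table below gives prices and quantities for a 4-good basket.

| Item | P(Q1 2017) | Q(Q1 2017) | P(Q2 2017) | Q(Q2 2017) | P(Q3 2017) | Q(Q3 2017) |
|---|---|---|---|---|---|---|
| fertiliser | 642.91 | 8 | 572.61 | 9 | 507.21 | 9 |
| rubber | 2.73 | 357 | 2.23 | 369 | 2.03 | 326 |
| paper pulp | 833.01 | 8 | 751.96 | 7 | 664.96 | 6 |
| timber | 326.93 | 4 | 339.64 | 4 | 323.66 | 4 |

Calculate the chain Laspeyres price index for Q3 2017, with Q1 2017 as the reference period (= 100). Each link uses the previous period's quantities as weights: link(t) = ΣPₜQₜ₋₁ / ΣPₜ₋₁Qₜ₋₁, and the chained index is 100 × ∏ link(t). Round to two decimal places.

80.91

Link Q1 2017→Q2 2017:
ΣP(Q2 2017)Q(Q1 2017) = 572.61×8 + 2.23×357 + 751.96×8 + 339.64×4 = 4580.88 + 796.11 + 6015.68 + 1358.56 = 12751.23
ΣP(Q1 2017)Q(Q1 2017) = 642.91×8 + 2.73×357 + 833.01×8 + 326.93×4 = 5143.28 + 974.61 + 6664.08 + 1307.72 = 14089.69
link = 12751.23/14089.69 = 0.905004
Link Q2 2017→Q3 2017:
ΣP(Q3 2017)Q(Q2 2017) = 507.21×9 + 2.03×369 + 664.96×7 + 323.66×4 = 4564.89 + 749.07 + 4654.72 + 1294.64 = 11263.32
ΣP(Q2 2017)Q(Q2 2017) = 572.61×9 + 2.23×369 + 751.96×7 + 339.64×4 = 5153.49 + 822.87 + 5263.72 + 1358.56 = 12598.64
link = 11263.32/12598.64 = 0.894011
Chained index = 100 × 0.905004 × 0.894011 = 80.9084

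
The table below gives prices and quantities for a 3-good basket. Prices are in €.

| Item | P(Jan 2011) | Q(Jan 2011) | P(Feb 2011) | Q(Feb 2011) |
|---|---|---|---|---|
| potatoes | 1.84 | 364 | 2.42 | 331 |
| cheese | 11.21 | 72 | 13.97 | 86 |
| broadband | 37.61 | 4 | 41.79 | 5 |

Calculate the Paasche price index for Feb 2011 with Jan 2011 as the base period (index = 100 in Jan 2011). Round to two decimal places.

Paasche price index uses current-period quantities as weights.
ΣP(Feb 2011)·Q(Feb 2011) = 2.42×331 + 13.97×86 + 41.79×5 = 801.02 + 1201.42 + 208.95 = 2211.39
ΣP(Jan 2011)·Q(Feb 2011) = 1.84×331 + 11.21×86 + 37.61×5 = 609.04 + 964.06 + 188.05 = 1761.15
Index = 2211.39 / 1761.15 × 100 = 125.5651

125.57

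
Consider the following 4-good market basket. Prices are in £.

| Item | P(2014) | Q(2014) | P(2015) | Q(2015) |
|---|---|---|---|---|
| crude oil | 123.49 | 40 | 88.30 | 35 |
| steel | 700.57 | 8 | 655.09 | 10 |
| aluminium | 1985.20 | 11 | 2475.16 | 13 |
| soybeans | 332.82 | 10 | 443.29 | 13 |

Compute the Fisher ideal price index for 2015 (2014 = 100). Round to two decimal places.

Laspeyres component (base-period weights):
ΣP(2015)Q(2014) = 88.30×40 + 655.09×8 + 2475.16×11 + 443.29×10 = 3532 + 5240.72 + 27226.76 + 4432.9 = 40432.38
ΣP(2014)Q(2014) = 123.49×40 + 700.57×8 + 1985.20×11 + 332.82×10 = 4939.6 + 5604.56 + 21837.2 + 3328.2 = 35709.56
L = 40432.38 / 35709.56 × 100 = 113.2256
Paasche component (current-period weights):
ΣP(2015)Q(2015) = 88.30×35 + 655.09×10 + 2475.16×13 + 443.29×13 = 3090.5 + 6550.9 + 32177.08 + 5762.77 = 47581.25
ΣP(2014)Q(2015) = 123.49×35 + 700.57×10 + 1985.20×13 + 332.82×13 = 4322.15 + 7005.7 + 25807.6 + 4326.66 = 41462.11
P = 47581.25 / 41462.11 × 100 = 114.7584
Fisher = √(L × P) = √(113.2256 × 114.7584) = 113.9894

113.99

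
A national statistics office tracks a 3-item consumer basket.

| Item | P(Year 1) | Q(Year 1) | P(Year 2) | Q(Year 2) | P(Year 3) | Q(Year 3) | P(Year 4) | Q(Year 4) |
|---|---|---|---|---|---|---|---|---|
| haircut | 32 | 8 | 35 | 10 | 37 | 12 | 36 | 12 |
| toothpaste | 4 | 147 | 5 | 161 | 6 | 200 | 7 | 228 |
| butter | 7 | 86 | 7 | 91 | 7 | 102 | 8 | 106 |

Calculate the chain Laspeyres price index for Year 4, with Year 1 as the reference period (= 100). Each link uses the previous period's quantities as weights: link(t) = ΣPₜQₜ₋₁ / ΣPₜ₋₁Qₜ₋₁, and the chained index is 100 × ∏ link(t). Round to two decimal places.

138.26

Link Year 1→Year 2:
ΣP(Year 2)Q(Year 1) = 35×8 + 5×147 + 7×86 = 280 + 735 + 602 = 1617
ΣP(Year 1)Q(Year 1) = 32×8 + 4×147 + 7×86 = 256 + 588 + 602 = 1446
link = 1617/1446 = 1.118257
Link Year 2→Year 3:
ΣP(Year 3)Q(Year 2) = 37×10 + 6×161 + 7×91 = 370 + 966 + 637 = 1973
ΣP(Year 2)Q(Year 2) = 35×10 + 5×161 + 7×91 = 350 + 805 + 637 = 1792
link = 1973/1792 = 1.101004
Link Year 3→Year 4:
ΣP(Year 4)Q(Year 3) = 36×12 + 7×200 + 8×102 = 432 + 1400 + 816 = 2648
ΣP(Year 3)Q(Year 3) = 37×12 + 6×200 + 7×102 = 444 + 1200 + 714 = 2358
link = 2648/2358 = 1.122986
Chained index = 100 × 1.118257 × 1.101004 × 1.122986 = 138.2627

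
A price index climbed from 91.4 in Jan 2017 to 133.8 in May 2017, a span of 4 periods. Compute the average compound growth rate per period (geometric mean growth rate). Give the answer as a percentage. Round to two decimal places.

Growth factor = (133.8/91.4)^(1/4) = (1.463895)^(1/4) = 1.099961
Growth rate = 1.099961 − 1 = 0.099961 = 9.9961%

10.00%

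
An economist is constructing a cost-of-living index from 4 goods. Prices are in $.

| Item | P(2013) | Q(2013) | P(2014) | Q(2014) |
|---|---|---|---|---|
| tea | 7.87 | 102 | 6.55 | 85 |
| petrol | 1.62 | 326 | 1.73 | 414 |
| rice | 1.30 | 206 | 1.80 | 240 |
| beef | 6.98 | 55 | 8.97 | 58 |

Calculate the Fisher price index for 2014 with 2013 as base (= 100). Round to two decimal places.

Laspeyres component (base-period weights):
ΣP(2014)Q(2013) = 6.55×102 + 1.73×326 + 1.80×206 + 8.97×55 = 668.1 + 563.98 + 370.8 + 493.35 = 2096.23
ΣP(2013)Q(2013) = 7.87×102 + 1.62×326 + 1.30×206 + 6.98×55 = 802.74 + 528.12 + 267.8 + 383.9 = 1982.56
L = 2096.23 / 1982.56 × 100 = 105.7335
Paasche component (current-period weights):
ΣP(2014)Q(2014) = 6.55×85 + 1.73×414 + 1.80×240 + 8.97×58 = 556.75 + 716.22 + 432 + 520.26 = 2225.23
ΣP(2013)Q(2014) = 7.87×85 + 1.62×414 + 1.30×240 + 6.98×58 = 668.95 + 670.68 + 312 + 404.84 = 2056.47
P = 2225.23 / 2056.47 × 100 = 108.2063
Fisher = √(L × P) = √(105.7335 × 108.2063) = 106.9628

106.96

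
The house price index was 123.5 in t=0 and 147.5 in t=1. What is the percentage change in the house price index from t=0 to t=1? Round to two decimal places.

19.43%

Change = (147.5 − 123.5) / 123.5 × 100
       = 24.0 / 123.5 × 100 = 19.4332%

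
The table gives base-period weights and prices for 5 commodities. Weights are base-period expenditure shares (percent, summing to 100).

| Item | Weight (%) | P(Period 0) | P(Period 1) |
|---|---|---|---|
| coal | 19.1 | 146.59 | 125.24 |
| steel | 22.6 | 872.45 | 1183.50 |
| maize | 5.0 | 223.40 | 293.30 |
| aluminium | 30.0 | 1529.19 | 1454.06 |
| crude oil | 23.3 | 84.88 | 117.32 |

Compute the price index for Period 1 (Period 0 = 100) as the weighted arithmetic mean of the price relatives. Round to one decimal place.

coal: 19.1 × (125.24/146.59) = 19.1 × 0.854356 = 16.3182
steel: 22.6 × (1183.50/872.45) = 22.6 × 1.356525 = 30.6575
maize: 5.0 × (293.30/223.40) = 5.0 × 1.312892 = 6.5645
aluminium: 30.0 × (1454.06/1529.19) = 30.0 × 0.950869 = 28.5261
crude oil: 23.3 × (117.32/84.88) = 23.3 × 1.382187 = 32.2049
Index = Σ wᵢ·(p₁ᵢ/p₀ᵢ) = 16.3182 + 30.6575 + 6.5645 + 28.5261 + 32.2049 = 114.2711

114.3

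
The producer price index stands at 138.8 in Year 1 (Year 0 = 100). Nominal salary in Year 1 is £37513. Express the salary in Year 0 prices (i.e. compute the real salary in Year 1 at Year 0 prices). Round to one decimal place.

27026.7

Real = Nominal ÷ (Index/100) = 37513 ÷ (138.8/100)
     = 37513 ÷ 1.388 = 27026.6571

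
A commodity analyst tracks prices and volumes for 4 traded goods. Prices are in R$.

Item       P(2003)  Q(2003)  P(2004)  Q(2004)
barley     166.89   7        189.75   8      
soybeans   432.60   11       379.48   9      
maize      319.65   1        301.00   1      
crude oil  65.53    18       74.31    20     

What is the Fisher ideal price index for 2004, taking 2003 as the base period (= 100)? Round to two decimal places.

97.07

Laspeyres component (base-period weights):
ΣP(2004)Q(2003) = 189.75×7 + 379.48×11 + 301.00×1 + 74.31×18 = 1328.25 + 4174.28 + 301 + 1337.58 = 7141.11
ΣP(2003)Q(2003) = 166.89×7 + 432.60×11 + 319.65×1 + 65.53×18 = 1168.23 + 4758.6 + 319.65 + 1179.54 = 7426.02
L = 7141.11 / 7426.02 × 100 = 96.1634
Paasche component (current-period weights):
ΣP(2004)Q(2004) = 189.75×8 + 379.48×9 + 301.00×1 + 74.31×20 = 1518 + 3415.32 + 301 + 1486.2 = 6720.52
ΣP(2003)Q(2004) = 166.89×8 + 432.60×9 + 319.65×1 + 65.53×20 = 1335.12 + 3893.4 + 319.65 + 1310.6 = 6858.77
P = 6720.52 / 6858.77 × 100 = 97.9843
Fisher = √(L × P) = √(96.1634 × 97.9843) = 97.0696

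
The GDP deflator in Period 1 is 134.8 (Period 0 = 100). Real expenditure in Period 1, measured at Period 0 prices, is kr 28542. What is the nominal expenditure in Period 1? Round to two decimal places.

38474.62

Nominal = Real × (Index/100) = 28542 × (134.8/100)
        = 28542 × 1.348 = 38474.6160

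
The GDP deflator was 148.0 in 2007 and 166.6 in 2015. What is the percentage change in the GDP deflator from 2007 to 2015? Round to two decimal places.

12.57%

Change = (166.6 − 148.0) / 148.0 × 100
       = 18.6 / 148.0 × 100 = 12.5676%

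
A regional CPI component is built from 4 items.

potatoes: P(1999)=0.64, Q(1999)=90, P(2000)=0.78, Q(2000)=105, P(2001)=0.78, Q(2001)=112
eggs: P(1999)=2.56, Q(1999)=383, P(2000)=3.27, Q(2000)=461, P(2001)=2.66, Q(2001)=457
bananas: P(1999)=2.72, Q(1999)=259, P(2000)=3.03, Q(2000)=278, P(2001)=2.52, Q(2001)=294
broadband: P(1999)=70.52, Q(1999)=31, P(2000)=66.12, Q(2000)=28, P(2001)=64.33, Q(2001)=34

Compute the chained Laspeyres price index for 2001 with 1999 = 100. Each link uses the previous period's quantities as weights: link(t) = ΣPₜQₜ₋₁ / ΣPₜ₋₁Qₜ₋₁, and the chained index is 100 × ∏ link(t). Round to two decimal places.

94.13

Link 1999→2000:
ΣP(2000)Q(1999) = 0.78×90 + 3.27×383 + 3.03×259 + 66.12×31 = 70.2 + 1252.41 + 784.77 + 2049.72 = 4157.1
ΣP(1999)Q(1999) = 0.64×90 + 2.56×383 + 2.72×259 + 70.52×31 = 57.6 + 980.48 + 704.48 + 2186.12 = 3928.68
link = 4157.1/3928.68 = 1.058142
Link 2000→2001:
ΣP(2001)Q(2000) = 0.78×105 + 2.66×461 + 2.52×278 + 64.33×28 = 81.9 + 1226.26 + 700.56 + 1801.24 = 3809.96
ΣP(2000)Q(2000) = 0.78×105 + 3.27×461 + 3.03×278 + 66.12×28 = 81.9 + 1507.47 + 842.34 + 1851.36 = 4283.07
link = 3809.96/4283.07 = 0.889540
Chained index = 100 × 1.058142 × 0.889540 = 94.1259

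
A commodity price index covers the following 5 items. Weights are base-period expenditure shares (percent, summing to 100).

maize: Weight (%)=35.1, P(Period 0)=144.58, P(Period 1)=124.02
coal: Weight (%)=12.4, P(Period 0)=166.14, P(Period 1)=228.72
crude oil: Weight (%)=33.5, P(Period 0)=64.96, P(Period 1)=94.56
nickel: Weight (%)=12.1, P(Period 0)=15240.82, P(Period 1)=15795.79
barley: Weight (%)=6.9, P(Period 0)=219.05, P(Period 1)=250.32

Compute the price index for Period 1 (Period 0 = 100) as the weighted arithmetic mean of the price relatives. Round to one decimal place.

maize: 35.1 × (124.02/144.58) = 35.1 × 0.857795 = 30.1086
coal: 12.4 × (228.72/166.14) = 12.4 × 1.376670 = 17.0707
crude oil: 33.5 × (94.56/64.96) = 33.5 × 1.455665 = 48.7648
nickel: 12.1 × (15795.79/15240.82) = 12.1 × 1.036413 = 12.5406
barley: 6.9 × (250.32/219.05) = 6.9 × 1.142753 = 7.8850
Index = Σ wᵢ·(p₁ᵢ/p₀ᵢ) = 30.1086 + 17.0707 + 48.7648 + 12.5406 + 7.8850 = 116.3697

116.4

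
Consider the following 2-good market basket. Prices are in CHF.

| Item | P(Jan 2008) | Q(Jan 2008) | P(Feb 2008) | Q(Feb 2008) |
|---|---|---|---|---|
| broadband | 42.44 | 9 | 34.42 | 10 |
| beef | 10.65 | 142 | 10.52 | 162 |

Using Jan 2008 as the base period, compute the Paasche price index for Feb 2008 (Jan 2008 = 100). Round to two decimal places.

95.29

Paasche price index uses current-period quantities as weights.
ΣP(Feb 2008)·Q(Feb 2008) = 34.42×10 + 10.52×162 = 344.2 + 1704.24 = 2048.44
ΣP(Jan 2008)·Q(Feb 2008) = 42.44×10 + 10.65×162 = 424.4 + 1725.3 = 2149.7
Index = 2048.44 / 2149.7 × 100 = 95.2896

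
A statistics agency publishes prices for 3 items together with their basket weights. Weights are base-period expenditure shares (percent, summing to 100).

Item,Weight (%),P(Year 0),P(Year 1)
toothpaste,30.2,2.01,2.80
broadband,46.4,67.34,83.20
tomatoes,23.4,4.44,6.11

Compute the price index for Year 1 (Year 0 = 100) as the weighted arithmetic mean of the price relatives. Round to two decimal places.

toothpaste: 30.2 × (2.80/2.01) = 30.2 × 1.393035 = 42.0697
broadband: 46.4 × (83.20/67.34) = 46.4 × 1.235521 = 57.3282
tomatoes: 23.4 × (6.11/4.44) = 23.4 × 1.376126 = 32.2014
Index = Σ wᵢ·(p₁ᵢ/p₀ᵢ) = 42.0697 + 57.3282 + 32.2014 = 131.5992

131.60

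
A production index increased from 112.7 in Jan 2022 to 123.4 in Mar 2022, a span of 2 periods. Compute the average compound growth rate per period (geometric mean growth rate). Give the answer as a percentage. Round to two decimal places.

4.64%

Growth factor = (123.4/112.7)^(1/2) = (1.094942)^(1/2) = 1.046395
Growth rate = 1.046395 − 1 = 0.046395 = 4.6395%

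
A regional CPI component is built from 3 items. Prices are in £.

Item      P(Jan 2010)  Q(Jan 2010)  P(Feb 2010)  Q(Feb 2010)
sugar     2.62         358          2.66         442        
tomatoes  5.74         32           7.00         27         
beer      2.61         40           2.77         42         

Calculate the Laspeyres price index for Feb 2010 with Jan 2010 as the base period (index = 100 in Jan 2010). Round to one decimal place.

Laspeyres price index uses base-period quantities as weights.
ΣP(Feb 2010)·Q(Jan 2010) = 2.66×358 + 7.00×32 + 2.77×40 = 952.28 + 224 + 110.8 = 1287.08
ΣP(Jan 2010)·Q(Jan 2010) = 2.62×358 + 5.74×32 + 2.61×40 = 937.96 + 183.68 + 104.4 = 1226.04
Index = 1287.08 / 1226.04 × 100 = 104.9786

105.0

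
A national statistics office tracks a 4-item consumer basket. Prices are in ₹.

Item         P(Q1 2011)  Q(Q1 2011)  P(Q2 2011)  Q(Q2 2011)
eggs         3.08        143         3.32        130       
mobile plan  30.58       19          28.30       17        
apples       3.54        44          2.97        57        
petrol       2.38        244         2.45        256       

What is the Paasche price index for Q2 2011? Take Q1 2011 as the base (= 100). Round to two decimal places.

98.72

Paasche price index uses current-period quantities as weights.
ΣP(Q2 2011)·Q(Q2 2011) = 3.32×130 + 28.30×17 + 2.97×57 + 2.45×256 = 431.6 + 481.1 + 169.29 + 627.2 = 1709.19
ΣP(Q1 2011)·Q(Q2 2011) = 3.08×130 + 30.58×17 + 3.54×57 + 2.38×256 = 400.4 + 519.86 + 201.78 + 609.28 = 1731.32
Index = 1709.19 / 1731.32 × 100 = 98.7218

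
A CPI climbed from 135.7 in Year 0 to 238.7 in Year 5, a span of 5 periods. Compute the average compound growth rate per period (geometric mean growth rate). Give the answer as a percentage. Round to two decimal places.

Growth factor = (238.7/135.7)^(1/5) = (1.759027)^(1/5) = 1.119578
Growth rate = 1.119578 − 1 = 0.119578 = 11.9578%

11.96%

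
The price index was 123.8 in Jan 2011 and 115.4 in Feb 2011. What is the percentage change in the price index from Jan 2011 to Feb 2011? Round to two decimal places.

Change = (115.4 − 123.8) / 123.8 × 100
       = -8.4 / 123.8 × 100 = -6.7851%

-6.79%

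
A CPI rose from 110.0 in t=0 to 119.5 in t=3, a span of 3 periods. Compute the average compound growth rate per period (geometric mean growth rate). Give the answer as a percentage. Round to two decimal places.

2.80%

Growth factor = (119.5/110.0)^(1/3) = (1.086364)^(1/3) = 1.027997
Growth rate = 1.027997 − 1 = 0.027997 = 2.7997%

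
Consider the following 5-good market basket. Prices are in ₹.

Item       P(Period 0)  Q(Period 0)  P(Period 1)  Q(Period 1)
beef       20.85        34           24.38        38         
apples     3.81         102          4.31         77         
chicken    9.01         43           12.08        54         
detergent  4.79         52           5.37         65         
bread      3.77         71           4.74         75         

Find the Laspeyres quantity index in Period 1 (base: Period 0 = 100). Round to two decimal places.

Laspeyres quantity index uses base-period prices as weights.
ΣP(Period 0)·Q(Period 1) = 20.85×38 + 3.81×77 + 9.01×54 + 4.79×65 + 3.77×75 = 792.3 + 293.37 + 486.54 + 311.35 + 282.75 = 2166.31
ΣP(Period 0)·Q(Period 0) = 20.85×34 + 3.81×102 + 9.01×43 + 4.79×52 + 3.77×71 = 708.9 + 388.62 + 387.43 + 249.08 + 267.67 = 2001.7
Index = 2166.31 / 2001.7 × 100 = 108.2235

108.22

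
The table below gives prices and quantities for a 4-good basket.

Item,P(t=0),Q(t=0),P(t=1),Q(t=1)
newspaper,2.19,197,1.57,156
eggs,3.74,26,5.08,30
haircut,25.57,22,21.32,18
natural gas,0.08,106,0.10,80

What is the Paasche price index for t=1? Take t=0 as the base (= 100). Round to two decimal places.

Paasche price index uses current-period quantities as weights.
ΣP(t=1)·Q(t=1) = 1.57×156 + 5.08×30 + 21.32×18 + 0.10×80 = 244.92 + 152.4 + 383.76 + 8 = 789.08
ΣP(t=0)·Q(t=1) = 2.19×156 + 3.74×30 + 25.57×18 + 0.08×80 = 341.64 + 112.2 + 460.26 + 6.4 = 920.5
Index = 789.08 / 920.5 × 100 = 85.7230

85.72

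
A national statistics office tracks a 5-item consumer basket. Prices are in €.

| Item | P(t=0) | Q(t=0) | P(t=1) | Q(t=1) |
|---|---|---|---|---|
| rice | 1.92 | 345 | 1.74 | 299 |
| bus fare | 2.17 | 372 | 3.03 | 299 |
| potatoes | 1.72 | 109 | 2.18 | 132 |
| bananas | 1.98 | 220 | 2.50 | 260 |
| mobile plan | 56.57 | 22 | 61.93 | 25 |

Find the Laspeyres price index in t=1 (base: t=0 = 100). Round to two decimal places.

Laspeyres price index uses base-period quantities as weights.
ΣP(t=1)·Q(t=0) = 1.74×345 + 3.03×372 + 2.18×109 + 2.50×220 + 61.93×22 = 600.3 + 1127.16 + 237.62 + 550 + 1362.46 = 3877.54
ΣP(t=0)·Q(t=0) = 1.92×345 + 2.17×372 + 1.72×109 + 1.98×220 + 56.57×22 = 662.4 + 807.24 + 187.48 + 435.6 + 1244.54 = 3337.26
Index = 3877.54 / 3337.26 × 100 = 116.1893

116.19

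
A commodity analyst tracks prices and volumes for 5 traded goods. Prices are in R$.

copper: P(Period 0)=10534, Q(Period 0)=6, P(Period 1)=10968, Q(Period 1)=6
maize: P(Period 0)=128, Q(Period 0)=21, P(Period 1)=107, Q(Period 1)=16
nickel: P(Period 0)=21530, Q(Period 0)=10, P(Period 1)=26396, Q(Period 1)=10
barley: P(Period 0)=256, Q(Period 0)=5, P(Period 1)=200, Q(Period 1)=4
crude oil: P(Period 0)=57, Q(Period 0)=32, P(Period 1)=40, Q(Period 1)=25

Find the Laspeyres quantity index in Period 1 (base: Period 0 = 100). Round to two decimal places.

Laspeyres quantity index uses base-period prices as weights.
ΣP(Period 0)·Q(Period 1) = 10534×6 + 128×16 + 21530×10 + 256×4 + 57×25 = 63204 + 2048 + 215300 + 1024 + 1425 = 283001
ΣP(Period 0)·Q(Period 0) = 10534×6 + 128×21 + 21530×10 + 256×5 + 57×32 = 63204 + 2688 + 215300 + 1280 + 1824 = 284296
Index = 283001 / 284296 × 100 = 99.5445

99.54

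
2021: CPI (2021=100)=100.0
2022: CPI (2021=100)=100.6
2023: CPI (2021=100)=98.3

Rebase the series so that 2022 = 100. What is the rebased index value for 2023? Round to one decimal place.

97.7

Rebased(2023) = 98.3 / 100.6 × 100 = 97.7137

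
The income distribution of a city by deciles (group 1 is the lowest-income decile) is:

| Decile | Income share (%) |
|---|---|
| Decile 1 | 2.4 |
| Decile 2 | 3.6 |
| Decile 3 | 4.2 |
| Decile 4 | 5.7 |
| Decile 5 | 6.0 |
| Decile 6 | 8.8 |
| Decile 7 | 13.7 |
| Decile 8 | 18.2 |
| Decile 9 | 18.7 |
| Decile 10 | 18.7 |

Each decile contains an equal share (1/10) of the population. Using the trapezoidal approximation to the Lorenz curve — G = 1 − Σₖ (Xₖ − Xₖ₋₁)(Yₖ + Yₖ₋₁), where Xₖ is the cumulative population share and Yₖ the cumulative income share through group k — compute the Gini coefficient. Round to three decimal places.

Cumulative income shares Yₖ: 0.0240, 0.0600, 0.1020, 0.1590, 0.2190, 0.3070, 0.4440, 0.6260, 0.8130, 1.0000
Σ (Xₖ−Xₖ₋₁)(Yₖ+Yₖ₋₁) = (1/10)(0.0240+0.0000) + (1/10)(0.0600+0.0240) + (1/10)(0.1020+0.0600) + (1/10)(0.1590+0.1020) + (1/10)(0.2190+0.1590) + (1/10)(0.3070+0.2190) + (1/10)(0.4440+0.3070) + (1/10)(0.6260+0.4440) + (1/10)(0.8130+0.6260) + (1/10)(1.0000+0.8130)
  = 0.0024 + 0.0084 + 0.0162 + 0.0261 + 0.0378 + 0.0526 + 0.0751 + 0.1070 + 0.1439 + 0.1813 = 0.6508
G = 1 − 0.6508 = 0.3492

0.349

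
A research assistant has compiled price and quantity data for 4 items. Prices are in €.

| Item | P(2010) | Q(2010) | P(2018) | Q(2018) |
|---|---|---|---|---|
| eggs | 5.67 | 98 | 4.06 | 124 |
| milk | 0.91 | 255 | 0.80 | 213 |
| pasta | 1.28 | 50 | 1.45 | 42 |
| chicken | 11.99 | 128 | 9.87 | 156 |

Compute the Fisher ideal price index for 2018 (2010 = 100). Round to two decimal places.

Laspeyres component (base-period weights):
ΣP(2018)Q(2010) = 4.06×98 + 0.80×255 + 1.45×50 + 9.87×128 = 397.88 + 204 + 72.5 + 1263.36 = 1937.74
ΣP(2010)Q(2010) = 5.67×98 + 0.91×255 + 1.28×50 + 11.99×128 = 555.66 + 232.05 + 64 + 1534.72 = 2386.43
L = 1937.74 / 2386.43 × 100 = 81.1983
Paasche component (current-period weights):
ΣP(2018)Q(2018) = 4.06×124 + 0.80×213 + 1.45×42 + 9.87×156 = 503.44 + 170.4 + 60.9 + 1539.72 = 2274.46
ΣP(2010)Q(2018) = 5.67×124 + 0.91×213 + 1.28×42 + 11.99×156 = 703.08 + 193.83 + 53.76 + 1870.44 = 2821.11
P = 2274.46 / 2821.11 × 100 = 80.6229
Fisher = √(L × P) = √(81.1983 × 80.6229) = 80.9101

80.91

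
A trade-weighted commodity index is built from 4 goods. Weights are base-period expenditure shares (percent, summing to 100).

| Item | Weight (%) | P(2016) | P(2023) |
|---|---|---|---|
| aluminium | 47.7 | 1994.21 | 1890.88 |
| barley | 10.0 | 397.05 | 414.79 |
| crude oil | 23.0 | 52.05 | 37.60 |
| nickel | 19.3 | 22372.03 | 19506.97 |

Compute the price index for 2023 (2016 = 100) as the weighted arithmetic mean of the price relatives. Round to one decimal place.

aluminium: 47.7 × (1890.88/1994.21) = 47.7 × 0.948185 = 45.2284
barley: 10.0 × (414.79/397.05) = 10.0 × 1.044680 = 10.4468
crude oil: 23.0 × (37.60/52.05) = 23.0 × 0.722382 = 16.6148
nickel: 19.3 × (19506.97/22372.03) = 19.3 × 0.871936 = 16.8284
Index = Σ wᵢ·(p₁ᵢ/p₀ᵢ) = 45.2284 + 10.4468 + 16.6148 + 16.8284 = 89.1184

89.1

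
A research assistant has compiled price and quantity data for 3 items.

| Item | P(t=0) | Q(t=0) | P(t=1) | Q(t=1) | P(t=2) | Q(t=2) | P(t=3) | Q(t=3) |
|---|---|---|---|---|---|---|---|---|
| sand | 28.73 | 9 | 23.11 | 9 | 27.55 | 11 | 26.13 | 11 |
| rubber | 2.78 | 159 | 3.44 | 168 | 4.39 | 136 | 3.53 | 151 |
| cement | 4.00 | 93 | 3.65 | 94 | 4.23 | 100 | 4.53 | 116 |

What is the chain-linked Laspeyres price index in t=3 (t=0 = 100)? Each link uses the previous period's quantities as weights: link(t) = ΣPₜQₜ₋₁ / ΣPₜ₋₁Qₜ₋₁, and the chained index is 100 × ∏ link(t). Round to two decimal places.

Link t=0→t=1:
ΣP(t=1)Q(t=0) = 23.11×9 + 3.44×159 + 3.65×93 = 207.99 + 546.96 + 339.45 = 1094.4
ΣP(t=0)Q(t=0) = 28.73×9 + 2.78×159 + 4.00×93 = 258.57 + 442.02 + 372 = 1072.59
link = 1094.4/1072.59 = 1.020334
Link t=1→t=2:
ΣP(t=2)Q(t=1) = 27.55×9 + 4.39×168 + 4.23×94 = 247.95 + 737.52 + 397.62 = 1383.09
ΣP(t=1)Q(t=1) = 23.11×9 + 3.44×168 + 3.65×94 = 207.99 + 577.92 + 343.1 = 1129.01
link = 1383.09/1129.01 = 1.225047
Link t=2→t=3:
ΣP(t=3)Q(t=2) = 26.13×11 + 3.53×136 + 4.53×100 = 287.43 + 480.08 + 453 = 1220.51
ΣP(t=2)Q(t=2) = 27.55×11 + 4.39×136 + 4.23×100 = 303.05 + 597.04 + 423 = 1323.09
link = 1220.51/1323.09 = 0.922469
Chained index = 100 × 1.020334 × 1.225047 × 0.922469 = 115.3047

115.30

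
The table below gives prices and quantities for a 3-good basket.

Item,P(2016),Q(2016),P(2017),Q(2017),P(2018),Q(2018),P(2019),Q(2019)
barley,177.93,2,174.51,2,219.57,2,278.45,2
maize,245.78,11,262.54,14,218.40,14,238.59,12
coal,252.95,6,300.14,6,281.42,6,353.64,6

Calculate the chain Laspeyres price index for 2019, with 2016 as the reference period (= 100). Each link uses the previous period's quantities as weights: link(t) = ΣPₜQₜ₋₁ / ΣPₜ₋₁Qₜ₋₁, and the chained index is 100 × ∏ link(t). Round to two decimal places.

113.72

Link 2016→2017:
ΣP(2017)Q(2016) = 174.51×2 + 262.54×11 + 300.14×6 = 349.02 + 2887.94 + 1800.84 = 5037.8
ΣP(2016)Q(2016) = 177.93×2 + 245.78×11 + 252.95×6 = 355.86 + 2703.58 + 1517.7 = 4577.14
link = 5037.8/4577.14 = 1.100644
Link 2017→2018:
ΣP(2018)Q(2017) = 219.57×2 + 218.40×14 + 281.42×6 = 439.14 + 3057.6 + 1688.52 = 5185.26
ΣP(2017)Q(2017) = 174.51×2 + 262.54×14 + 300.14×6 = 349.02 + 3675.56 + 1800.84 = 5825.42
link = 5185.26/5825.42 = 0.890109
Link 2018→2019:
ΣP(2019)Q(2018) = 278.45×2 + 238.59×14 + 353.64×6 = 556.9 + 3340.26 + 2121.84 = 6019
ΣP(2018)Q(2018) = 219.57×2 + 218.40×14 + 281.42×6 = 439.14 + 3057.6 + 1688.52 = 5185.26
link = 6019/5185.26 = 1.160790
Chained index = 100 × 1.100644 × 0.890109 × 1.160790 = 113.7218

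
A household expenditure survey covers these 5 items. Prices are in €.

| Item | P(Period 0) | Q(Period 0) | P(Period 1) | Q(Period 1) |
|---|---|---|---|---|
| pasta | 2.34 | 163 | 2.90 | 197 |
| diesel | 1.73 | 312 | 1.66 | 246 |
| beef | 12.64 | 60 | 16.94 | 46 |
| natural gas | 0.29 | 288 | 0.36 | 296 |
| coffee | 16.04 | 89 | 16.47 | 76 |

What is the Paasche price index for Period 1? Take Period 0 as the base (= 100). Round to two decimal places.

Paasche price index uses current-period quantities as weights.
ΣP(Period 1)·Q(Period 1) = 2.90×197 + 1.66×246 + 16.94×46 + 0.36×296 + 16.47×76 = 571.3 + 408.36 + 779.24 + 106.56 + 1251.72 = 3117.18
ΣP(Period 0)·Q(Period 1) = 2.34×197 + 1.73×246 + 12.64×46 + 0.29×296 + 16.04×76 = 460.98 + 425.58 + 581.44 + 85.84 + 1219.04 = 2772.88
Index = 3117.18 / 2772.88 × 100 = 112.4167

112.42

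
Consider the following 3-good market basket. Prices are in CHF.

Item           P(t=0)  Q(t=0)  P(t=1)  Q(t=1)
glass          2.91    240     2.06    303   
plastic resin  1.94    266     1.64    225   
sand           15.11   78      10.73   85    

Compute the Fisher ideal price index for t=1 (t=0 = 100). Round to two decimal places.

73.53

Laspeyres component (base-period weights):
ΣP(t=1)Q(t=0) = 2.06×240 + 1.64×266 + 10.73×78 = 494.4 + 436.24 + 836.94 = 1767.58
ΣP(t=0)Q(t=0) = 2.91×240 + 1.94×266 + 15.11×78 = 698.4 + 516.04 + 1178.58 = 2393.02
L = 1767.58 / 2393.02 × 100 = 73.8640
Paasche component (current-period weights):
ΣP(t=1)Q(t=1) = 2.06×303 + 1.64×225 + 10.73×85 = 624.18 + 369 + 912.05 = 1905.23
ΣP(t=0)Q(t=1) = 2.91×303 + 1.94×225 + 15.11×85 = 881.73 + 436.5 + 1284.35 = 2602.58
P = 1905.23 / 2602.58 × 100 = 73.2054
Fisher = √(L × P) = √(73.8640 × 73.2054) = 73.5340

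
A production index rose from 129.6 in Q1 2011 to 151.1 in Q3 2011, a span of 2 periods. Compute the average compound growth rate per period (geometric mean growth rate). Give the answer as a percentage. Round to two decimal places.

7.98%

Growth factor = (151.1/129.6)^(1/2) = (1.165895)^(1/2) = 1.079766
Growth rate = 1.079766 − 1 = 0.079766 = 7.9766%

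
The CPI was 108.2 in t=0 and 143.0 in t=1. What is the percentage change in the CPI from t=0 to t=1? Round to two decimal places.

32.16%

Change = (143.0 − 108.2) / 108.2 × 100
       = 34.8 / 108.2 × 100 = 32.1627%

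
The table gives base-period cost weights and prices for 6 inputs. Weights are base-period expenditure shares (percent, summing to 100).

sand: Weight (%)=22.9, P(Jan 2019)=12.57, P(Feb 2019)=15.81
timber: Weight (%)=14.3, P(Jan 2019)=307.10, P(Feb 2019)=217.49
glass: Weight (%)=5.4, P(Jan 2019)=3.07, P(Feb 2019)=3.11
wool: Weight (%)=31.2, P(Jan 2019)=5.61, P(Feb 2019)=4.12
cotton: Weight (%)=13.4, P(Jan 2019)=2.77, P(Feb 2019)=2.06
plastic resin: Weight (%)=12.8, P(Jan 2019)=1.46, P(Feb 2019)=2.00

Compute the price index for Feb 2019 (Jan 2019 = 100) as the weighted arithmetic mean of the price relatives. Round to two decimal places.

sand: 22.9 × (15.81/12.57) = 22.9 × 1.257757 = 28.8026
timber: 14.3 × (217.49/307.10) = 14.3 × 0.708206 = 10.1273
glass: 5.4 × (3.11/3.07) = 5.4 × 1.013029 = 5.4704
wool: 31.2 × (4.12/5.61) = 31.2 × 0.734403 = 22.9134
cotton: 13.4 × (2.06/2.77) = 13.4 × 0.743682 = 9.9653
plastic resin: 12.8 × (2.00/1.46) = 12.8 × 1.369863 = 17.5342
Index = Σ wᵢ·(p₁ᵢ/p₀ᵢ) = 28.8026 + 10.1273 + 5.4704 + 22.9134 + 9.9653 + 17.5342 = 94.8133

94.81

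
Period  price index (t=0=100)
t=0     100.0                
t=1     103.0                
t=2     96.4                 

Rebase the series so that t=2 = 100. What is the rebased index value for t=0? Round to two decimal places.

Rebased(t=0) = 100.0 / 96.4 × 100 = 103.7344

103.73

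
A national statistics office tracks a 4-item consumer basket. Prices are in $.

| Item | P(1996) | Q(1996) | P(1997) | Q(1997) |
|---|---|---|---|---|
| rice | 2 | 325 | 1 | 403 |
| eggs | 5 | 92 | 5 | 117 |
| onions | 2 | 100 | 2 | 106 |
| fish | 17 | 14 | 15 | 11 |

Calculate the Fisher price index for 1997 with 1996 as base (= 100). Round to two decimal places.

76.73

Laspeyres component (base-period weights):
ΣP(1997)Q(1996) = 1×325 + 5×92 + 2×100 + 15×14 = 325 + 460 + 200 + 210 = 1195
ΣP(1996)Q(1996) = 2×325 + 5×92 + 2×100 + 17×14 = 650 + 460 + 200 + 238 = 1548
L = 1195 / 1548 × 100 = 77.1964
Paasche component (current-period weights):
ΣP(1997)Q(1997) = 1×403 + 5×117 + 2×106 + 15×11 = 403 + 585 + 212 + 165 = 1365
ΣP(1996)Q(1997) = 2×403 + 5×117 + 2×106 + 17×11 = 806 + 585 + 212 + 187 = 1790
P = 1365 / 1790 × 100 = 76.2570
Fisher = √(L × P) = √(77.1964 × 76.2570) = 76.7252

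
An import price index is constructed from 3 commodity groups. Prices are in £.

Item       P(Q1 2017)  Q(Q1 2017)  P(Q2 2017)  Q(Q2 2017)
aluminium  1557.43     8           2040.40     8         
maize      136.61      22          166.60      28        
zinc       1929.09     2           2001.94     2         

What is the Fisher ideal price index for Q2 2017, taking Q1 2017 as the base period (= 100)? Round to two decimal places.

Laspeyres component (base-period weights):
ΣP(Q2 2017)Q(Q1 2017) = 2040.40×8 + 166.60×22 + 2001.94×2 = 16323.2 + 3665.2 + 4003.88 = 23992.28
ΣP(Q1 2017)Q(Q1 2017) = 1557.43×8 + 136.61×22 + 1929.09×2 = 12459.44 + 3005.42 + 3858.18 = 19323.04
L = 23992.28 / 19323.04 × 100 = 124.1641
Paasche component (current-period weights):
ΣP(Q2 2017)Q(Q2 2017) = 2040.40×8 + 166.60×28 + 2001.94×2 = 16323.2 + 4664.8 + 4003.88 = 24991.88
ΣP(Q1 2017)Q(Q2 2017) = 1557.43×8 + 136.61×28 + 1929.09×2 = 12459.44 + 3825.08 + 3858.18 = 20142.7
P = 24991.88 / 20142.7 × 100 = 124.0741
Fisher = √(L × P) = √(124.1641 × 124.0741) = 124.1191

124.12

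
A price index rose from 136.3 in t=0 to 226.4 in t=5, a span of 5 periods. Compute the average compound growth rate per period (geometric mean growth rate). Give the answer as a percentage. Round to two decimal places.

10.68%

Growth factor = (226.4/136.3)^(1/5) = (1.661042)^(1/5) = 1.106818
Growth rate = 1.106818 − 1 = 0.106818 = 10.6818%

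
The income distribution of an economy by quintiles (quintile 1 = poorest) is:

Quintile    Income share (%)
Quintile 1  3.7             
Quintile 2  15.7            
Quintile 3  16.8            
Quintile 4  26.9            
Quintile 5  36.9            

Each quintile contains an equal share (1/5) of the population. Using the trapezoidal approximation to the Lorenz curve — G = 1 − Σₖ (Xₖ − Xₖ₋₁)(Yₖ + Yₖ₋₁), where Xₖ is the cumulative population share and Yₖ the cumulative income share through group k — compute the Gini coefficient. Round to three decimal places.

Cumulative income shares Yₖ: 0.0370, 0.1940, 0.3620, 0.6310, 1.0000
Σ (Xₖ−Xₖ₋₁)(Yₖ+Yₖ₋₁) = (1/5)(0.0370+0.0000) + (1/5)(0.1940+0.0370) + (1/5)(0.3620+0.1940) + (1/5)(0.6310+0.3620) + (1/5)(1.0000+0.6310)
  = 0.0074 + 0.0462 + 0.1112 + 0.1986 + 0.3262 = 0.6896
G = 1 − 0.6896 = 0.3104

0.310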